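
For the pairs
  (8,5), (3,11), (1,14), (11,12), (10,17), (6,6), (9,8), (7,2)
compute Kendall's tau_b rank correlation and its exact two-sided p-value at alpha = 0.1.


Step 1: Enumerate the 28 unordered pairs (i,j) with i<j and classify each by sign(x_j-x_i) * sign(y_j-y_i).
  (1,2):dx=-5,dy=+6->D; (1,3):dx=-7,dy=+9->D; (1,4):dx=+3,dy=+7->C; (1,5):dx=+2,dy=+12->C
  (1,6):dx=-2,dy=+1->D; (1,7):dx=+1,dy=+3->C; (1,8):dx=-1,dy=-3->C; (2,3):dx=-2,dy=+3->D
  (2,4):dx=+8,dy=+1->C; (2,5):dx=+7,dy=+6->C; (2,6):dx=+3,dy=-5->D; (2,7):dx=+6,dy=-3->D
  (2,8):dx=+4,dy=-9->D; (3,4):dx=+10,dy=-2->D; (3,5):dx=+9,dy=+3->C; (3,6):dx=+5,dy=-8->D
  (3,7):dx=+8,dy=-6->D; (3,8):dx=+6,dy=-12->D; (4,5):dx=-1,dy=+5->D; (4,6):dx=-5,dy=-6->C
  (4,7):dx=-2,dy=-4->C; (4,8):dx=-4,dy=-10->C; (5,6):dx=-4,dy=-11->C; (5,7):dx=-1,dy=-9->C
  (5,8):dx=-3,dy=-15->C; (6,7):dx=+3,dy=+2->C; (6,8):dx=+1,dy=-4->D; (7,8):dx=-2,dy=-6->C
Step 2: C = 15, D = 13, total pairs = 28.
Step 3: tau = (C - D)/(n(n-1)/2) = (15 - 13)/28 = 0.071429.
Step 4: Exact two-sided p-value (enumerate n! = 40320 permutations of y under H0): p = 0.904861.
Step 5: alpha = 0.1. fail to reject H0.

tau_b = 0.0714 (C=15, D=13), p = 0.904861, fail to reject H0.


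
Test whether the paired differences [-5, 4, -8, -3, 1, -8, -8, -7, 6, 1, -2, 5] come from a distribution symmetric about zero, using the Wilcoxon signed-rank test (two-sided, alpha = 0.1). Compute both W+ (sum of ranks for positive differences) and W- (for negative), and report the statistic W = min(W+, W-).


Step 1: Drop any zero differences (none here) and take |d_i|.
|d| = [5, 4, 8, 3, 1, 8, 8, 7, 6, 1, 2, 5]
Step 2: Midrank |d_i| (ties get averaged ranks).
ranks: |5|->6.5, |4|->5, |8|->11, |3|->4, |1|->1.5, |8|->11, |8|->11, |7|->9, |6|->8, |1|->1.5, |2|->3, |5|->6.5
Step 3: Attach original signs; sum ranks with positive sign and with negative sign.
W+ = 5 + 1.5 + 8 + 1.5 + 6.5 = 22.5
W- = 6.5 + 11 + 4 + 11 + 11 + 9 + 3 = 55.5
(Check: W+ + W- = 78 should equal n(n+1)/2 = 78.)
Step 4: Test statistic W = min(W+, W-) = 22.5.
Step 5: Ties in |d|, so use the tie-corrected normal approximation.
        E[W] = n(n+1)/4 = 12*13/4 = 39.
        Tie groups: |d|=1 (t=2), |d|=5 (t=2), |d|=8 (t=3); sum(t^3 - t) = 36.
        Var[W] = n(n+1)(2n+1)/24 - sum(t^3-t)/48 = 3900/24 - 36/48 = 161.75.
        z = (W - E[W]) / sqrt(Var[W]) = (22.5 - 39) / 12.7181 = -1.2974.
        Two-sided p = 2*Phi(z) = 0.194506.
Step 6: alpha = 0.1. fail to reject H0.

W+ = 22.5, W- = 55.5, W = min = 22.5, p = 0.194506, fail to reject H0.


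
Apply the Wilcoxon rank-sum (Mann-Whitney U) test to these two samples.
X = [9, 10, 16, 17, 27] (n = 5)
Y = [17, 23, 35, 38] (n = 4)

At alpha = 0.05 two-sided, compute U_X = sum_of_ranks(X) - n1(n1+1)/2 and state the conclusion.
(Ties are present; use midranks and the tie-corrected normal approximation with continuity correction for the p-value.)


Step 1: Combine and sort all 9 observations; assign midranks.
sorted (value, group): (9,X), (10,X), (16,X), (17,X), (17,Y), (23,Y), (27,X), (35,Y), (38,Y)
ranks: 9->1, 10->2, 16->3, 17->4.5, 17->4.5, 23->6, 27->7, 35->8, 38->9
Step 2: Rank sum for X: R1 = 1 + 2 + 3 + 4.5 + 7 = 17.5.
Step 3: U_X = R1 - n1(n1+1)/2 = 17.5 - 5*6/2 = 17.5 - 15 = 2.5.
       U_Y = n1*n2 - U_X = 20 - 2.5 = 17.5.
Step 4: Ties are present, so use the tie-corrected normal approximation (with continuity correction) for the p-value.
Step 5: p-value = 0.085100; compare to alpha = 0.05. fail to reject H0.

U_X = 2.5, p = 0.085100, fail to reject H0 at alpha = 0.05.


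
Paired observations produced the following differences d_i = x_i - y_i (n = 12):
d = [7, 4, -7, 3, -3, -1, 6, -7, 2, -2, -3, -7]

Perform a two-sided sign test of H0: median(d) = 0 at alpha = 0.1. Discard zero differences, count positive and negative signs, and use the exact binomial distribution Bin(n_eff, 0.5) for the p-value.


Step 1: Discard zero differences. Original n = 12; n_eff = number of nonzero differences = 12.
Nonzero differences (with sign): +7, +4, -7, +3, -3, -1, +6, -7, +2, -2, -3, -7
Step 2: Count signs: positive = 5, negative = 7.
Step 3: Under H0: P(positive) = 0.5, so the number of positives S ~ Bin(12, 0.5).
Step 4: Two-sided exact p-value = sum of Bin(12,0.5) probabilities at or below the observed probability = 0.774414.
Step 5: alpha = 0.1. fail to reject H0.

n_eff = 12, pos = 5, neg = 7, p = 0.774414, fail to reject H0.


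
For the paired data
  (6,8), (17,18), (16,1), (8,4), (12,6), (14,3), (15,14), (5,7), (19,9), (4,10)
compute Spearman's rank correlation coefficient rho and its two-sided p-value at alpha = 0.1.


Step 1: Rank x and y separately (midranks; no ties here).
rank(x): 6->3, 17->9, 16->8, 8->4, 12->5, 14->6, 15->7, 5->2, 19->10, 4->1
rank(y): 8->6, 18->10, 1->1, 4->3, 6->4, 3->2, 14->9, 7->5, 9->7, 10->8
Step 2: d_i = R_x(i) - R_y(i); compute d_i^2.
  (3-6)^2=9, (9-10)^2=1, (8-1)^2=49, (4-3)^2=1, (5-4)^2=1, (6-2)^2=16, (7-9)^2=4, (2-5)^2=9, (10-7)^2=9, (1-8)^2=49
sum(d^2) = 148.
Step 3: rho = 1 - 6*148 / (10*(10^2 - 1)) = 1 - 888/990 = 0.103030.
Step 4: Under H0, t = rho * sqrt((n-2)/(1-rho^2)) = 0.2930 ~ t(8).
Step 5: Two-sided p-value from the t-distribution with 8 df = 0.776998.
Step 6: alpha = 0.1. fail to reject H0.

rho = 0.1030, p = 0.776998, fail to reject H0 at alpha = 0.1.


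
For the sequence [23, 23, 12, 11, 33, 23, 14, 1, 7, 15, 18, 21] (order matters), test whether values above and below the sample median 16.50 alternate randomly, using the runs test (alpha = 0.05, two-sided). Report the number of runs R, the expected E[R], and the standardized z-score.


Step 1: Compute median = 16.50; label A = above, B = below.
Labels in order: AABBAABBBBAA  (n_A = 6, n_B = 6)
Step 2: Count runs R = 5.
Step 3: Under H0 (random ordering), E[R] = 2*n_A*n_B/(n_A+n_B) + 1 = 2*6*6/12 + 1 = 7.0000.
        Var[R] = 2*n_A*n_B*(2*n_A*n_B - n_A - n_B) / ((n_A+n_B)^2 * (n_A+n_B-1)) = 4320/1584 = 2.7273.
        SD[R] = 1.6514.
Step 4: Continuity-corrected z = (R + 0.5 - E[R]) / SD[R] = (5 + 0.5 - 7.0000) / 1.6514 = -0.9083.
Step 5: Two-sided p-value via normal approximation = 2*(1 - Phi(|z|)) = 0.363722.
Step 6: alpha = 0.05. fail to reject H0.

R = 5, z = -0.9083, p = 0.363722, fail to reject H0.


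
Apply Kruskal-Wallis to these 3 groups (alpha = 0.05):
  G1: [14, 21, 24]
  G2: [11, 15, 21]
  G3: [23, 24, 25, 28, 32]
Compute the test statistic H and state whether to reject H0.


Step 1: Combine all N = 11 observations and assign midranks.
sorted (value, group, rank): (11,G2,1), (14,G1,2), (15,G2,3), (21,G1,4.5), (21,G2,4.5), (23,G3,6), (24,G1,7.5), (24,G3,7.5), (25,G3,9), (28,G3,10), (32,G3,11)
Step 2: Sum ranks within each group.
R_1 = 14 (n_1 = 3)
R_2 = 8.5 (n_2 = 3)
R_3 = 43.5 (n_3 = 5)
Step 3: H = 12/(N(N+1)) * sum(R_i^2/n_i) - 3(N+1)
     = 12/(11*12) * (14^2/3 + 8.5^2/3 + 43.5^2/5) - 3*12
     = 0.090909 * 467.867 - 36
     = 6.533333.
Step 4: Ties present; correction factor C = 1 - 12/(11^3 - 11) = 0.990909. Corrected H = 6.533333 / 0.990909 = 6.593272.
Step 5: Under H0, H ~ chi^2(2); p-value = 0.037007.
Step 6: alpha = 0.05. reject H0.

H = 6.5933, df = 2, p = 0.037007, reject H0.


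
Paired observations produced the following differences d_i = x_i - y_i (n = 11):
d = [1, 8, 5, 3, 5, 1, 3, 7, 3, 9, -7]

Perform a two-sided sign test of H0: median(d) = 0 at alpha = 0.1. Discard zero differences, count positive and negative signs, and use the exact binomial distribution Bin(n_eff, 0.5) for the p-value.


Step 1: Discard zero differences. Original n = 11; n_eff = number of nonzero differences = 11.
Nonzero differences (with sign): +1, +8, +5, +3, +5, +1, +3, +7, +3, +9, -7
Step 2: Count signs: positive = 10, negative = 1.
Step 3: Under H0: P(positive) = 0.5, so the number of positives S ~ Bin(11, 0.5).
Step 4: Two-sided exact p-value = sum of Bin(11,0.5) probabilities at or below the observed probability = 0.011719.
Step 5: alpha = 0.1. reject H0.

n_eff = 11, pos = 10, neg = 1, p = 0.011719, reject H0.


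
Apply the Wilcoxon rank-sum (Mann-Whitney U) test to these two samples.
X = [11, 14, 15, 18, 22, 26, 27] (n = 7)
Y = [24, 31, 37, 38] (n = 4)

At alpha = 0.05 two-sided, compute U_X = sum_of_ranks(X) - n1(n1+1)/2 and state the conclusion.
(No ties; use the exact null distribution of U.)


Step 1: Combine and sort all 11 observations; assign midranks.
sorted (value, group): (11,X), (14,X), (15,X), (18,X), (22,X), (24,Y), (26,X), (27,X), (31,Y), (37,Y), (38,Y)
ranks: 11->1, 14->2, 15->3, 18->4, 22->5, 24->6, 26->7, 27->8, 31->9, 37->10, 38->11
Step 2: Rank sum for X: R1 = 1 + 2 + 3 + 4 + 5 + 7 + 8 = 30.
Step 3: U_X = R1 - n1(n1+1)/2 = 30 - 7*8/2 = 30 - 28 = 2.
       U_Y = n1*n2 - U_X = 28 - 2 = 26.
Step 4: No ties, so the exact null distribution of U (based on enumerating the C(11,7) = 330 equally likely rank assignments) gives the two-sided p-value.
Step 5: p-value = 0.024242; compare to alpha = 0.05. reject H0.

U_X = 2, p = 0.024242, reject H0 at alpha = 0.05.


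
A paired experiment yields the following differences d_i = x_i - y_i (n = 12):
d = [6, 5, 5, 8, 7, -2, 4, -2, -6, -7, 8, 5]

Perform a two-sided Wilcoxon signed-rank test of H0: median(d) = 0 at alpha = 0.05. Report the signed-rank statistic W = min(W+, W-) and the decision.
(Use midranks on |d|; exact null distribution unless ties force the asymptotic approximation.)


Step 1: Drop any zero differences (none here) and take |d_i|.
|d| = [6, 5, 5, 8, 7, 2, 4, 2, 6, 7, 8, 5]
Step 2: Midrank |d_i| (ties get averaged ranks).
ranks: |6|->7.5, |5|->5, |5|->5, |8|->11.5, |7|->9.5, |2|->1.5, |4|->3, |2|->1.5, |6|->7.5, |7|->9.5, |8|->11.5, |5|->5
Step 3: Attach original signs; sum ranks with positive sign and with negative sign.
W+ = 7.5 + 5 + 5 + 11.5 + 9.5 + 3 + 11.5 + 5 = 58
W- = 1.5 + 1.5 + 7.5 + 9.5 = 20
(Check: W+ + W- = 78 should equal n(n+1)/2 = 78.)
Step 4: Test statistic W = min(W+, W-) = 20.
Step 5: Ties in |d|, so use the tie-corrected normal approximation.
        E[W] = n(n+1)/4 = 12*13/4 = 39.
        Tie groups: |d|=2 (t=2), |d|=5 (t=3), |d|=6 (t=2), |d|=7 (t=2), |d|=8 (t=2); sum(t^3 - t) = 48.
        Var[W] = n(n+1)(2n+1)/24 - sum(t^3-t)/48 = 3900/24 - 48/48 = 161.5.
        z = (W - E[W]) / sqrt(Var[W]) = (20 - 39) / 12.7083 = -1.4951.
        Two-sided p = 2*Phi(z) = 0.134891.
Step 6: alpha = 0.05. fail to reject H0.

W+ = 58, W- = 20, W = min = 20, p = 0.134891, fail to reject H0.


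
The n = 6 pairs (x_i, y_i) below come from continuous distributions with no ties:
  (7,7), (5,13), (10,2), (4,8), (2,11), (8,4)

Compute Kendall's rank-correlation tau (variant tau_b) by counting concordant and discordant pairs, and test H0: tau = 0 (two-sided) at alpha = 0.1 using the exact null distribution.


Step 1: Enumerate the 15 unordered pairs (i,j) with i<j and classify each by sign(x_j-x_i) * sign(y_j-y_i).
  (1,2):dx=-2,dy=+6->D; (1,3):dx=+3,dy=-5->D; (1,4):dx=-3,dy=+1->D; (1,5):dx=-5,dy=+4->D
  (1,6):dx=+1,dy=-3->D; (2,3):dx=+5,dy=-11->D; (2,4):dx=-1,dy=-5->C; (2,5):dx=-3,dy=-2->C
  (2,6):dx=+3,dy=-9->D; (3,4):dx=-6,dy=+6->D; (3,5):dx=-8,dy=+9->D; (3,6):dx=-2,dy=+2->D
  (4,5):dx=-2,dy=+3->D; (4,6):dx=+4,dy=-4->D; (5,6):dx=+6,dy=-7->D
Step 2: C = 2, D = 13, total pairs = 15.
Step 3: tau = (C - D)/(n(n-1)/2) = (2 - 13)/15 = -0.733333.
Step 4: Exact two-sided p-value (enumerate n! = 720 permutations of y under H0): p = 0.055556.
Step 5: alpha = 0.1. reject H0.

tau_b = -0.7333 (C=2, D=13), p = 0.055556, reject H0.


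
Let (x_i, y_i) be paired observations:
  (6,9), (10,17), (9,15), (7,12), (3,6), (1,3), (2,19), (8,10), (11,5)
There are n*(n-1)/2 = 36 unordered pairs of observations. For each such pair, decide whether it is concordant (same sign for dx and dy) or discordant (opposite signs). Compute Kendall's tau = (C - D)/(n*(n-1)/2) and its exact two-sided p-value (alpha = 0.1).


Step 1: Enumerate the 36 unordered pairs (i,j) with i<j and classify each by sign(x_j-x_i) * sign(y_j-y_i).
  (1,2):dx=+4,dy=+8->C; (1,3):dx=+3,dy=+6->C; (1,4):dx=+1,dy=+3->C; (1,5):dx=-3,dy=-3->C
  (1,6):dx=-5,dy=-6->C; (1,7):dx=-4,dy=+10->D; (1,8):dx=+2,dy=+1->C; (1,9):dx=+5,dy=-4->D
  (2,3):dx=-1,dy=-2->C; (2,4):dx=-3,dy=-5->C; (2,5):dx=-7,dy=-11->C; (2,6):dx=-9,dy=-14->C
  (2,7):dx=-8,dy=+2->D; (2,8):dx=-2,dy=-7->C; (2,9):dx=+1,dy=-12->D; (3,4):dx=-2,dy=-3->C
  (3,5):dx=-6,dy=-9->C; (3,6):dx=-8,dy=-12->C; (3,7):dx=-7,dy=+4->D; (3,8):dx=-1,dy=-5->C
  (3,9):dx=+2,dy=-10->D; (4,5):dx=-4,dy=-6->C; (4,6):dx=-6,dy=-9->C; (4,7):dx=-5,dy=+7->D
  (4,8):dx=+1,dy=-2->D; (4,9):dx=+4,dy=-7->D; (5,6):dx=-2,dy=-3->C; (5,7):dx=-1,dy=+13->D
  (5,8):dx=+5,dy=+4->C; (5,9):dx=+8,dy=-1->D; (6,7):dx=+1,dy=+16->C; (6,8):dx=+7,dy=+7->C
  (6,9):dx=+10,dy=+2->C; (7,8):dx=+6,dy=-9->D; (7,9):dx=+9,dy=-14->D; (8,9):dx=+3,dy=-5->D
Step 2: C = 22, D = 14, total pairs = 36.
Step 3: tau = (C - D)/(n(n-1)/2) = (22 - 14)/36 = 0.222222.
Step 4: Exact two-sided p-value (enumerate n! = 362880 permutations of y under H0): p = 0.476709.
Step 5: alpha = 0.1. fail to reject H0.

tau_b = 0.2222 (C=22, D=14), p = 0.476709, fail to reject H0.


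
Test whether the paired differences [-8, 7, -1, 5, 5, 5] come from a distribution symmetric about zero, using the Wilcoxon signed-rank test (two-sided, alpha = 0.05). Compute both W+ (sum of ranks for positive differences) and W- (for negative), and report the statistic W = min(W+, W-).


Step 1: Drop any zero differences (none here) and take |d_i|.
|d| = [8, 7, 1, 5, 5, 5]
Step 2: Midrank |d_i| (ties get averaged ranks).
ranks: |8|->6, |7|->5, |1|->1, |5|->3, |5|->3, |5|->3
Step 3: Attach original signs; sum ranks with positive sign and with negative sign.
W+ = 5 + 3 + 3 + 3 = 14
W- = 6 + 1 = 7
(Check: W+ + W- = 21 should equal n(n+1)/2 = 21.)
Step 4: Test statistic W = min(W+, W-) = 7.
Step 5: Ties in |d|, so use the tie-corrected normal approximation.
        E[W] = n(n+1)/4 = 6*7/4 = 10.5.
        Tie groups: |d|=5 (t=3); sum(t^3 - t) = 24.
        Var[W] = n(n+1)(2n+1)/24 - sum(t^3-t)/48 = 546/24 - 24/48 = 22.25.
        z = (W - E[W]) / sqrt(Var[W]) = (7 - 10.5) / 4.7170 = -0.7420.
        Two-sided p = 2*Phi(z) = 0.458088.
Step 6: alpha = 0.05. fail to reject H0.

W+ = 14, W- = 7, W = min = 7, p = 0.458088, fail to reject H0.


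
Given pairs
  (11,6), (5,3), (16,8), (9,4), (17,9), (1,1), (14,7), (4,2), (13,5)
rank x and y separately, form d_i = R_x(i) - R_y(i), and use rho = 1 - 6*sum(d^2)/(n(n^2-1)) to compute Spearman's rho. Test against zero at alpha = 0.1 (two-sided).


Step 1: Rank x and y separately (midranks; no ties here).
rank(x): 11->5, 5->3, 16->8, 9->4, 17->9, 1->1, 14->7, 4->2, 13->6
rank(y): 6->6, 3->3, 8->8, 4->4, 9->9, 1->1, 7->7, 2->2, 5->5
Step 2: d_i = R_x(i) - R_y(i); compute d_i^2.
  (5-6)^2=1, (3-3)^2=0, (8-8)^2=0, (4-4)^2=0, (9-9)^2=0, (1-1)^2=0, (7-7)^2=0, (2-2)^2=0, (6-5)^2=1
sum(d^2) = 2.
Step 3: rho = 1 - 6*2 / (9*(9^2 - 1)) = 1 - 12/720 = 0.983333.
Step 4: Under H0, t = rho * sqrt((n-2)/(1-rho^2)) = 14.3096 ~ t(7).
Step 5: Two-sided p-value from the t-distribution with 7 df = 0.000002.
Step 6: alpha = 0.1. reject H0.

rho = 0.9833, p = 0.000002, reject H0 at alpha = 0.1.


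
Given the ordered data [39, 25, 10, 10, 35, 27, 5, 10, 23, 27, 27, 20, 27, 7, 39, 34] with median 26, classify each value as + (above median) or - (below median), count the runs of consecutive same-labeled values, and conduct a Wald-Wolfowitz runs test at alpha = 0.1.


Step 1: Compute median = 26; label A = above, B = below.
Labels in order: ABBBAABBBAABABAA  (n_A = 8, n_B = 8)
Step 2: Count runs R = 9.
Step 3: Under H0 (random ordering), E[R] = 2*n_A*n_B/(n_A+n_B) + 1 = 2*8*8/16 + 1 = 9.0000.
        Var[R] = 2*n_A*n_B*(2*n_A*n_B - n_A - n_B) / ((n_A+n_B)^2 * (n_A+n_B-1)) = 14336/3840 = 3.7333.
        SD[R] = 1.9322.
Step 4: R = E[R], so z = 0 with no continuity correction.
Step 5: Two-sided p-value via normal approximation = 2*(1 - Phi(|z|)) = 1.000000.
Step 6: alpha = 0.1. fail to reject H0.

R = 9, z = 0.0000, p = 1.000000, fail to reject H0.


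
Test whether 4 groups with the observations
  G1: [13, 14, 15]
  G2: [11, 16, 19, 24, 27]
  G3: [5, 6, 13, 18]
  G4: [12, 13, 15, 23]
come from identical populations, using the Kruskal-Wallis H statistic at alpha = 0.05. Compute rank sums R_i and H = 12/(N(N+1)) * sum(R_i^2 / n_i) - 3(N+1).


Step 1: Combine all N = 16 observations and assign midranks.
sorted (value, group, rank): (5,G3,1), (6,G3,2), (11,G2,3), (12,G4,4), (13,G1,6), (13,G3,6), (13,G4,6), (14,G1,8), (15,G1,9.5), (15,G4,9.5), (16,G2,11), (18,G3,12), (19,G2,13), (23,G4,14), (24,G2,15), (27,G2,16)
Step 2: Sum ranks within each group.
R_1 = 23.5 (n_1 = 3)
R_2 = 58 (n_2 = 5)
R_3 = 21 (n_3 = 4)
R_4 = 33.5 (n_4 = 4)
Step 3: H = 12/(N(N+1)) * sum(R_i^2/n_i) - 3(N+1)
     = 12/(16*17) * (23.5^2/3 + 58^2/5 + 21^2/4 + 33.5^2/4) - 3*17
     = 0.044118 * 1247.7 - 51
     = 4.045404.
Step 4: Ties present; correction factor C = 1 - 30/(16^3 - 16) = 0.992647. Corrected H = 4.045404 / 0.992647 = 4.075370.
Step 5: Under H0, H ~ chi^2(3); p-value = 0.253440.
Step 6: alpha = 0.05. fail to reject H0.

H = 4.0754, df = 3, p = 0.253440, fail to reject H0.


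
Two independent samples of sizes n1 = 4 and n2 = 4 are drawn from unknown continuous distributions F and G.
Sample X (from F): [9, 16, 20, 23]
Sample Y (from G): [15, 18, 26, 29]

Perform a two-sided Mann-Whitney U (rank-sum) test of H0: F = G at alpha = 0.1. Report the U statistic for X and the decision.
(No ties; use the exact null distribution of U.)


Step 1: Combine and sort all 8 observations; assign midranks.
sorted (value, group): (9,X), (15,Y), (16,X), (18,Y), (20,X), (23,X), (26,Y), (29,Y)
ranks: 9->1, 15->2, 16->3, 18->4, 20->5, 23->6, 26->7, 29->8
Step 2: Rank sum for X: R1 = 1 + 3 + 5 + 6 = 15.
Step 3: U_X = R1 - n1(n1+1)/2 = 15 - 4*5/2 = 15 - 10 = 5.
       U_Y = n1*n2 - U_X = 16 - 5 = 11.
Step 4: No ties, so the exact null distribution of U (based on enumerating the C(8,4) = 70 equally likely rank assignments) gives the two-sided p-value.
Step 5: p-value = 0.485714; compare to alpha = 0.1. fail to reject H0.

U_X = 5, p = 0.485714, fail to reject H0 at alpha = 0.1.


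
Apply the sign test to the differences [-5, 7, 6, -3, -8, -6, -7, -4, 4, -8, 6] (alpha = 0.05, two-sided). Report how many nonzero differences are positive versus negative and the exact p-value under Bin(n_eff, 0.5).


Step 1: Discard zero differences. Original n = 11; n_eff = number of nonzero differences = 11.
Nonzero differences (with sign): -5, +7, +6, -3, -8, -6, -7, -4, +4, -8, +6
Step 2: Count signs: positive = 4, negative = 7.
Step 3: Under H0: P(positive) = 0.5, so the number of positives S ~ Bin(11, 0.5).
Step 4: Two-sided exact p-value = sum of Bin(11,0.5) probabilities at or below the observed probability = 0.548828.
Step 5: alpha = 0.05. fail to reject H0.

n_eff = 11, pos = 4, neg = 7, p = 0.548828, fail to reject H0.


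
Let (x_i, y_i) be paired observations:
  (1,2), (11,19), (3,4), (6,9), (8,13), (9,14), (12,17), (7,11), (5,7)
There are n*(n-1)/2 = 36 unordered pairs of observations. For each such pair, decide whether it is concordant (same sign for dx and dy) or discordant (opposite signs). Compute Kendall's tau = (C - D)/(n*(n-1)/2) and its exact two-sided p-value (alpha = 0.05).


Step 1: Enumerate the 36 unordered pairs (i,j) with i<j and classify each by sign(x_j-x_i) * sign(y_j-y_i).
  (1,2):dx=+10,dy=+17->C; (1,3):dx=+2,dy=+2->C; (1,4):dx=+5,dy=+7->C; (1,5):dx=+7,dy=+11->C
  (1,6):dx=+8,dy=+12->C; (1,7):dx=+11,dy=+15->C; (1,8):dx=+6,dy=+9->C; (1,9):dx=+4,dy=+5->C
  (2,3):dx=-8,dy=-15->C; (2,4):dx=-5,dy=-10->C; (2,5):dx=-3,dy=-6->C; (2,6):dx=-2,dy=-5->C
  (2,7):dx=+1,dy=-2->D; (2,8):dx=-4,dy=-8->C; (2,9):dx=-6,dy=-12->C; (3,4):dx=+3,dy=+5->C
  (3,5):dx=+5,dy=+9->C; (3,6):dx=+6,dy=+10->C; (3,7):dx=+9,dy=+13->C; (3,8):dx=+4,dy=+7->C
  (3,9):dx=+2,dy=+3->C; (4,5):dx=+2,dy=+4->C; (4,6):dx=+3,dy=+5->C; (4,7):dx=+6,dy=+8->C
  (4,8):dx=+1,dy=+2->C; (4,9):dx=-1,dy=-2->C; (5,6):dx=+1,dy=+1->C; (5,7):dx=+4,dy=+4->C
  (5,8):dx=-1,dy=-2->C; (5,9):dx=-3,dy=-6->C; (6,7):dx=+3,dy=+3->C; (6,8):dx=-2,dy=-3->C
  (6,9):dx=-4,dy=-7->C; (7,8):dx=-5,dy=-6->C; (7,9):dx=-7,dy=-10->C; (8,9):dx=-2,dy=-4->C
Step 2: C = 35, D = 1, total pairs = 36.
Step 3: tau = (C - D)/(n(n-1)/2) = (35 - 1)/36 = 0.944444.
Step 4: Exact two-sided p-value (enumerate n! = 362880 permutations of y under H0): p = 0.000050.
Step 5: alpha = 0.05. reject H0.

tau_b = 0.9444 (C=35, D=1), p = 0.000050, reject H0.


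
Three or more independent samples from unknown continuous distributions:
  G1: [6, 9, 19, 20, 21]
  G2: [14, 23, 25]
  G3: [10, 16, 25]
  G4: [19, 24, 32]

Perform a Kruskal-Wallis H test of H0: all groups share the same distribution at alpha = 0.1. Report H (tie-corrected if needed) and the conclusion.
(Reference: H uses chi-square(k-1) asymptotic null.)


Step 1: Combine all N = 14 observations and assign midranks.
sorted (value, group, rank): (6,G1,1), (9,G1,2), (10,G3,3), (14,G2,4), (16,G3,5), (19,G1,6.5), (19,G4,6.5), (20,G1,8), (21,G1,9), (23,G2,10), (24,G4,11), (25,G2,12.5), (25,G3,12.5), (32,G4,14)
Step 2: Sum ranks within each group.
R_1 = 26.5 (n_1 = 5)
R_2 = 26.5 (n_2 = 3)
R_3 = 20.5 (n_3 = 3)
R_4 = 31.5 (n_4 = 3)
Step 3: H = 12/(N(N+1)) * sum(R_i^2/n_i) - 3(N+1)
     = 12/(14*15) * (26.5^2/5 + 26.5^2/3 + 20.5^2/3 + 31.5^2/3) - 3*15
     = 0.057143 * 845.367 - 45
     = 3.306667.
Step 4: Ties present; correction factor C = 1 - 12/(14^3 - 14) = 0.995604. Corrected H = 3.306667 / 0.995604 = 3.321266.
Step 5: Under H0, H ~ chi^2(3); p-value = 0.344694.
Step 6: alpha = 0.1. fail to reject H0.

H = 3.3213, df = 3, p = 0.344694, fail to reject H0.


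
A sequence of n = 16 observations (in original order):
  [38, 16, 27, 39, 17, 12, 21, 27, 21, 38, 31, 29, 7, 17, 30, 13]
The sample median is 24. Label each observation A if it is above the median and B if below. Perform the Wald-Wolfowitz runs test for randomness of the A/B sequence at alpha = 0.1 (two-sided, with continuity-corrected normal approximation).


Step 1: Compute median = 24; label A = above, B = below.
Labels in order: ABAABBBABAAABBAB  (n_A = 8, n_B = 8)
Step 2: Count runs R = 10.
Step 3: Under H0 (random ordering), E[R] = 2*n_A*n_B/(n_A+n_B) + 1 = 2*8*8/16 + 1 = 9.0000.
        Var[R] = 2*n_A*n_B*(2*n_A*n_B - n_A - n_B) / ((n_A+n_B)^2 * (n_A+n_B-1)) = 14336/3840 = 3.7333.
        SD[R] = 1.9322.
Step 4: Continuity-corrected z = (R - 0.5 - E[R]) / SD[R] = (10 - 0.5 - 9.0000) / 1.9322 = 0.2588.
Step 5: Two-sided p-value via normal approximation = 2*(1 - Phi(|z|)) = 0.795809.
Step 6: alpha = 0.1. fail to reject H0.

R = 10, z = 0.2588, p = 0.795809, fail to reject H0.


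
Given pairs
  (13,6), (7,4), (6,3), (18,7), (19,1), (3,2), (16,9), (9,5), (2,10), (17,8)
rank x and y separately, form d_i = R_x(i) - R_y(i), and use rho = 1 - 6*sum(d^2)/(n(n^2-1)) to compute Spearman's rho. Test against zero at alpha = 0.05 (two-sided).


Step 1: Rank x and y separately (midranks; no ties here).
rank(x): 13->6, 7->4, 6->3, 18->9, 19->10, 3->2, 16->7, 9->5, 2->1, 17->8
rank(y): 6->6, 4->4, 3->3, 7->7, 1->1, 2->2, 9->9, 5->5, 10->10, 8->8
Step 2: d_i = R_x(i) - R_y(i); compute d_i^2.
  (6-6)^2=0, (4-4)^2=0, (3-3)^2=0, (9-7)^2=4, (10-1)^2=81, (2-2)^2=0, (7-9)^2=4, (5-5)^2=0, (1-10)^2=81, (8-8)^2=0
sum(d^2) = 170.
Step 3: rho = 1 - 6*170 / (10*(10^2 - 1)) = 1 - 1020/990 = -0.030303.
Step 4: Under H0, t = rho * sqrt((n-2)/(1-rho^2)) = -0.0857 ~ t(8).
Step 5: Two-sided p-value from the t-distribution with 8 df = 0.933773.
Step 6: alpha = 0.05. fail to reject H0.

rho = -0.0303, p = 0.933773, fail to reject H0 at alpha = 0.05.


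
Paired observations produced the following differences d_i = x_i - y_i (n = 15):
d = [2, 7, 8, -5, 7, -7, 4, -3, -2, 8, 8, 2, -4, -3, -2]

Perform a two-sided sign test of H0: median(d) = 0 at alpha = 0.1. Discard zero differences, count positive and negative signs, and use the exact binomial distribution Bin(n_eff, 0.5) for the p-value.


Step 1: Discard zero differences. Original n = 15; n_eff = number of nonzero differences = 15.
Nonzero differences (with sign): +2, +7, +8, -5, +7, -7, +4, -3, -2, +8, +8, +2, -4, -3, -2
Step 2: Count signs: positive = 8, negative = 7.
Step 3: Under H0: P(positive) = 0.5, so the number of positives S ~ Bin(15, 0.5).
Step 4: Two-sided exact p-value = sum of Bin(15,0.5) probabilities at or below the observed probability = 1.000000.
Step 5: alpha = 0.1. fail to reject H0.

n_eff = 15, pos = 8, neg = 7, p = 1.000000, fail to reject H0.


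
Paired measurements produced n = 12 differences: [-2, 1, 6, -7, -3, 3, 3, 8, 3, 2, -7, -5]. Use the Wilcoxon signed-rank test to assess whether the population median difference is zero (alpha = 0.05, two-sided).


Step 1: Drop any zero differences (none here) and take |d_i|.
|d| = [2, 1, 6, 7, 3, 3, 3, 8, 3, 2, 7, 5]
Step 2: Midrank |d_i| (ties get averaged ranks).
ranks: |2|->2.5, |1|->1, |6|->9, |7|->10.5, |3|->5.5, |3|->5.5, |3|->5.5, |8|->12, |3|->5.5, |2|->2.5, |7|->10.5, |5|->8
Step 3: Attach original signs; sum ranks with positive sign and with negative sign.
W+ = 1 + 9 + 5.5 + 5.5 + 12 + 5.5 + 2.5 = 41
W- = 2.5 + 10.5 + 5.5 + 10.5 + 8 = 37
(Check: W+ + W- = 78 should equal n(n+1)/2 = 78.)
Step 4: Test statistic W = min(W+, W-) = 37.
Step 5: Ties in |d|, so use the tie-corrected normal approximation.
        E[W] = n(n+1)/4 = 12*13/4 = 39.
        Tie groups: |d|=2 (t=2), |d|=3 (t=4), |d|=7 (t=2); sum(t^3 - t) = 72.
        Var[W] = n(n+1)(2n+1)/24 - sum(t^3-t)/48 = 3900/24 - 72/48 = 161.
        z = (W - E[W]) / sqrt(Var[W]) = (37 - 39) / 12.6886 = -0.1576.
        Two-sided p = 2*Phi(z) = 0.874755.
Step 6: alpha = 0.05. fail to reject H0.

W+ = 41, W- = 37, W = min = 37, p = 0.874755, fail to reject H0.


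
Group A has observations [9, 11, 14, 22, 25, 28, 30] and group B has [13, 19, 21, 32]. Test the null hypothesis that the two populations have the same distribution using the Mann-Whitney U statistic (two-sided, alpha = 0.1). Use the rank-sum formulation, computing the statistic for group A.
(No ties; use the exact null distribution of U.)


Step 1: Combine and sort all 11 observations; assign midranks.
sorted (value, group): (9,X), (11,X), (13,Y), (14,X), (19,Y), (21,Y), (22,X), (25,X), (28,X), (30,X), (32,Y)
ranks: 9->1, 11->2, 13->3, 14->4, 19->5, 21->6, 22->7, 25->8, 28->9, 30->10, 32->11
Step 2: Rank sum for X: R1 = 1 + 2 + 4 + 7 + 8 + 9 + 10 = 41.
Step 3: U_X = R1 - n1(n1+1)/2 = 41 - 7*8/2 = 41 - 28 = 13.
       U_Y = n1*n2 - U_X = 28 - 13 = 15.
Step 4: No ties, so the exact null distribution of U (based on enumerating the C(11,7) = 330 equally likely rank assignments) gives the two-sided p-value.
Step 5: p-value = 0.927273; compare to alpha = 0.1. fail to reject H0.

U_X = 13, p = 0.927273, fail to reject H0 at alpha = 0.1.


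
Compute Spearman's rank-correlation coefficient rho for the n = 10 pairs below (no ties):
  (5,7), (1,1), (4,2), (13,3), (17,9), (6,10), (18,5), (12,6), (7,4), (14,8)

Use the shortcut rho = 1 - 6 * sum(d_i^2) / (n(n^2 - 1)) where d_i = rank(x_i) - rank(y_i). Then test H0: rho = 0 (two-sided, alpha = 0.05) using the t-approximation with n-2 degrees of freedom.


Step 1: Rank x and y separately (midranks; no ties here).
rank(x): 5->3, 1->1, 4->2, 13->7, 17->9, 6->4, 18->10, 12->6, 7->5, 14->8
rank(y): 7->7, 1->1, 2->2, 3->3, 9->9, 10->10, 5->5, 6->6, 4->4, 8->8
Step 2: d_i = R_x(i) - R_y(i); compute d_i^2.
  (3-7)^2=16, (1-1)^2=0, (2-2)^2=0, (7-3)^2=16, (9-9)^2=0, (4-10)^2=36, (10-5)^2=25, (6-6)^2=0, (5-4)^2=1, (8-8)^2=0
sum(d^2) = 94.
Step 3: rho = 1 - 6*94 / (10*(10^2 - 1)) = 1 - 564/990 = 0.430303.
Step 4: Under H0, t = rho * sqrt((n-2)/(1-rho^2)) = 1.3483 ~ t(8).
Step 5: Two-sided p-value from the t-distribution with 8 df = 0.214492.
Step 6: alpha = 0.05. fail to reject H0.

rho = 0.4303, p = 0.214492, fail to reject H0 at alpha = 0.05.


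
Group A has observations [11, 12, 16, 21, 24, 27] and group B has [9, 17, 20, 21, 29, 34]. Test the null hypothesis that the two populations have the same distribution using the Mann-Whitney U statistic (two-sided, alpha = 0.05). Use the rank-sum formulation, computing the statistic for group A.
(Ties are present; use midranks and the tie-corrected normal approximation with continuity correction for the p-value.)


Step 1: Combine and sort all 12 observations; assign midranks.
sorted (value, group): (9,Y), (11,X), (12,X), (16,X), (17,Y), (20,Y), (21,X), (21,Y), (24,X), (27,X), (29,Y), (34,Y)
ranks: 9->1, 11->2, 12->3, 16->4, 17->5, 20->6, 21->7.5, 21->7.5, 24->9, 27->10, 29->11, 34->12
Step 2: Rank sum for X: R1 = 2 + 3 + 4 + 7.5 + 9 + 10 = 35.5.
Step 3: U_X = R1 - n1(n1+1)/2 = 35.5 - 6*7/2 = 35.5 - 21 = 14.5.
       U_Y = n1*n2 - U_X = 36 - 14.5 = 21.5.
Step 4: Ties are present, so use the tie-corrected normal approximation (with continuity correction) for the p-value.
Step 5: p-value = 0.630356; compare to alpha = 0.05. fail to reject H0.

U_X = 14.5, p = 0.630356, fail to reject H0 at alpha = 0.05.


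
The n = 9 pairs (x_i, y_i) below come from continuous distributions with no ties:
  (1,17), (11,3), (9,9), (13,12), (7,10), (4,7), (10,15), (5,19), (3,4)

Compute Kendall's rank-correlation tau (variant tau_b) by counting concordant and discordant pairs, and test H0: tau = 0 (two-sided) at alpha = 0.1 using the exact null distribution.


Step 1: Enumerate the 36 unordered pairs (i,j) with i<j and classify each by sign(x_j-x_i) * sign(y_j-y_i).
  (1,2):dx=+10,dy=-14->D; (1,3):dx=+8,dy=-8->D; (1,4):dx=+12,dy=-5->D; (1,5):dx=+6,dy=-7->D
  (1,6):dx=+3,dy=-10->D; (1,7):dx=+9,dy=-2->D; (1,8):dx=+4,dy=+2->C; (1,9):dx=+2,dy=-13->D
  (2,3):dx=-2,dy=+6->D; (2,4):dx=+2,dy=+9->C; (2,5):dx=-4,dy=+7->D; (2,6):dx=-7,dy=+4->D
  (2,7):dx=-1,dy=+12->D; (2,8):dx=-6,dy=+16->D; (2,9):dx=-8,dy=+1->D; (3,4):dx=+4,dy=+3->C
  (3,5):dx=-2,dy=+1->D; (3,6):dx=-5,dy=-2->C; (3,7):dx=+1,dy=+6->C; (3,8):dx=-4,dy=+10->D
  (3,9):dx=-6,dy=-5->C; (4,5):dx=-6,dy=-2->C; (4,6):dx=-9,dy=-5->C; (4,7):dx=-3,dy=+3->D
  (4,8):dx=-8,dy=+7->D; (4,9):dx=-10,dy=-8->C; (5,6):dx=-3,dy=-3->C; (5,7):dx=+3,dy=+5->C
  (5,8):dx=-2,dy=+9->D; (5,9):dx=-4,dy=-6->C; (6,7):dx=+6,dy=+8->C; (6,8):dx=+1,dy=+12->C
  (6,9):dx=-1,dy=-3->C; (7,8):dx=-5,dy=+4->D; (7,9):dx=-7,dy=-11->C; (8,9):dx=-2,dy=-15->C
Step 2: C = 17, D = 19, total pairs = 36.
Step 3: tau = (C - D)/(n(n-1)/2) = (17 - 19)/36 = -0.055556.
Step 4: Exact two-sided p-value (enumerate n! = 362880 permutations of y under H0): p = 0.919455.
Step 5: alpha = 0.1. fail to reject H0.

tau_b = -0.0556 (C=17, D=19), p = 0.919455, fail to reject H0.


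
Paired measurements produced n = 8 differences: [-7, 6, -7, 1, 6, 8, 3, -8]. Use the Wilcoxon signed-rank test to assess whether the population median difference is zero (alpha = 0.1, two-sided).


Step 1: Drop any zero differences (none here) and take |d_i|.
|d| = [7, 6, 7, 1, 6, 8, 3, 8]
Step 2: Midrank |d_i| (ties get averaged ranks).
ranks: |7|->5.5, |6|->3.5, |7|->5.5, |1|->1, |6|->3.5, |8|->7.5, |3|->2, |8|->7.5
Step 3: Attach original signs; sum ranks with positive sign and with negative sign.
W+ = 3.5 + 1 + 3.5 + 7.5 + 2 = 17.5
W- = 5.5 + 5.5 + 7.5 = 18.5
(Check: W+ + W- = 36 should equal n(n+1)/2 = 36.)
Step 4: Test statistic W = min(W+, W-) = 17.5.
Step 5: Ties in |d|, so use the tie-corrected normal approximation.
        E[W] = n(n+1)/4 = 8*9/4 = 18.
        Tie groups: |d|=6 (t=2), |d|=7 (t=2), |d|=8 (t=2); sum(t^3 - t) = 18.
        Var[W] = n(n+1)(2n+1)/24 - sum(t^3-t)/48 = 1224/24 - 18/48 = 50.625.
        z = (W - E[W]) / sqrt(Var[W]) = (17.5 - 18) / 7.1151 = -0.0703.
        Two-sided p = 2*Phi(z) = 0.943977.
Step 6: alpha = 0.1. fail to reject H0.

W+ = 17.5, W- = 18.5, W = min = 17.5, p = 0.943977, fail to reject H0.


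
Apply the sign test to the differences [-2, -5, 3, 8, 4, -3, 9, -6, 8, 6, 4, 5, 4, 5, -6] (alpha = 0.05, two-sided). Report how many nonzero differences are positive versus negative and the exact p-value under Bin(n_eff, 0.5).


Step 1: Discard zero differences. Original n = 15; n_eff = number of nonzero differences = 15.
Nonzero differences (with sign): -2, -5, +3, +8, +4, -3, +9, -6, +8, +6, +4, +5, +4, +5, -6
Step 2: Count signs: positive = 10, negative = 5.
Step 3: Under H0: P(positive) = 0.5, so the number of positives S ~ Bin(15, 0.5).
Step 4: Two-sided exact p-value = sum of Bin(15,0.5) probabilities at or below the observed probability = 0.301758.
Step 5: alpha = 0.05. fail to reject H0.

n_eff = 15, pos = 10, neg = 5, p = 0.301758, fail to reject H0.


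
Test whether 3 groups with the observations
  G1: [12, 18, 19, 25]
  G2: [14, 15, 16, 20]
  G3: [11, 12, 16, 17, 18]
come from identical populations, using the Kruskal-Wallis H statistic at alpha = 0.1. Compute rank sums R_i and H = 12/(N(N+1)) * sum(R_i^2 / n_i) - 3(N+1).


Step 1: Combine all N = 13 observations and assign midranks.
sorted (value, group, rank): (11,G3,1), (12,G1,2.5), (12,G3,2.5), (14,G2,4), (15,G2,5), (16,G2,6.5), (16,G3,6.5), (17,G3,8), (18,G1,9.5), (18,G3,9.5), (19,G1,11), (20,G2,12), (25,G1,13)
Step 2: Sum ranks within each group.
R_1 = 36 (n_1 = 4)
R_2 = 27.5 (n_2 = 4)
R_3 = 27.5 (n_3 = 5)
Step 3: H = 12/(N(N+1)) * sum(R_i^2/n_i) - 3(N+1)
     = 12/(13*14) * (36^2/4 + 27.5^2/4 + 27.5^2/5) - 3*14
     = 0.065934 * 664.312 - 42
     = 1.800824.
Step 4: Ties present; correction factor C = 1 - 18/(13^3 - 13) = 0.991758. Corrected H = 1.800824 / 0.991758 = 1.815789.
Step 5: Under H0, H ~ chi^2(2); p-value = 0.403373.
Step 6: alpha = 0.1. fail to reject H0.

H = 1.8158, df = 2, p = 0.403373, fail to reject H0.


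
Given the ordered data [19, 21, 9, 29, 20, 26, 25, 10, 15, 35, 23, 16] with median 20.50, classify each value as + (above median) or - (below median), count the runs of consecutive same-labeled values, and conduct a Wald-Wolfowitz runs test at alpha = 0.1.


Step 1: Compute median = 20.50; label A = above, B = below.
Labels in order: BABABAABBAAB  (n_A = 6, n_B = 6)
Step 2: Count runs R = 9.
Step 3: Under H0 (random ordering), E[R] = 2*n_A*n_B/(n_A+n_B) + 1 = 2*6*6/12 + 1 = 7.0000.
        Var[R] = 2*n_A*n_B*(2*n_A*n_B - n_A - n_B) / ((n_A+n_B)^2 * (n_A+n_B-1)) = 4320/1584 = 2.7273.
        SD[R] = 1.6514.
Step 4: Continuity-corrected z = (R - 0.5 - E[R]) / SD[R] = (9 - 0.5 - 7.0000) / 1.6514 = 0.9083.
Step 5: Two-sided p-value via normal approximation = 2*(1 - Phi(|z|)) = 0.363722.
Step 6: alpha = 0.1. fail to reject H0.

R = 9, z = 0.9083, p = 0.363722, fail to reject H0.


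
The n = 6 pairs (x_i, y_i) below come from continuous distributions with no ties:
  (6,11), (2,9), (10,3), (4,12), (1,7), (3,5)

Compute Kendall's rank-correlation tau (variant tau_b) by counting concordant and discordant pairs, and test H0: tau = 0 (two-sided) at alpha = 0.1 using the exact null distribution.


Step 1: Enumerate the 15 unordered pairs (i,j) with i<j and classify each by sign(x_j-x_i) * sign(y_j-y_i).
  (1,2):dx=-4,dy=-2->C; (1,3):dx=+4,dy=-8->D; (1,4):dx=-2,dy=+1->D; (1,5):dx=-5,dy=-4->C
  (1,6):dx=-3,dy=-6->C; (2,3):dx=+8,dy=-6->D; (2,4):dx=+2,dy=+3->C; (2,5):dx=-1,dy=-2->C
  (2,6):dx=+1,dy=-4->D; (3,4):dx=-6,dy=+9->D; (3,5):dx=-9,dy=+4->D; (3,6):dx=-7,dy=+2->D
  (4,5):dx=-3,dy=-5->C; (4,6):dx=-1,dy=-7->C; (5,6):dx=+2,dy=-2->D
Step 2: C = 7, D = 8, total pairs = 15.
Step 3: tau = (C - D)/(n(n-1)/2) = (7 - 8)/15 = -0.066667.
Step 4: Exact two-sided p-value (enumerate n! = 720 permutations of y under H0): p = 1.000000.
Step 5: alpha = 0.1. fail to reject H0.

tau_b = -0.0667 (C=7, D=8), p = 1.000000, fail to reject H0.


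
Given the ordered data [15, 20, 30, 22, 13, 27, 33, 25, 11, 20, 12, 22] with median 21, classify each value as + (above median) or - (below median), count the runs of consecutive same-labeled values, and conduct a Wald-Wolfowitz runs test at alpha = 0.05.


Step 1: Compute median = 21; label A = above, B = below.
Labels in order: BBAABAAABBBA  (n_A = 6, n_B = 6)
Step 2: Count runs R = 6.
Step 3: Under H0 (random ordering), E[R] = 2*n_A*n_B/(n_A+n_B) + 1 = 2*6*6/12 + 1 = 7.0000.
        Var[R] = 2*n_A*n_B*(2*n_A*n_B - n_A - n_B) / ((n_A+n_B)^2 * (n_A+n_B-1)) = 4320/1584 = 2.7273.
        SD[R] = 1.6514.
Step 4: Continuity-corrected z = (R + 0.5 - E[R]) / SD[R] = (6 + 0.5 - 7.0000) / 1.6514 = -0.3028.
Step 5: Two-sided p-value via normal approximation = 2*(1 - Phi(|z|)) = 0.762069.
Step 6: alpha = 0.05. fail to reject H0.

R = 6, z = -0.3028, p = 0.762069, fail to reject H0.


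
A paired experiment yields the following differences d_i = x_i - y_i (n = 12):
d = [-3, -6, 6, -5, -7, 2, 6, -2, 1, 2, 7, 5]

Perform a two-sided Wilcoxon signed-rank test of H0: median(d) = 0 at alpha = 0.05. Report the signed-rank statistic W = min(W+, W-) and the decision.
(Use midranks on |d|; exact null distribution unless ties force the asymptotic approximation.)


Step 1: Drop any zero differences (none here) and take |d_i|.
|d| = [3, 6, 6, 5, 7, 2, 6, 2, 1, 2, 7, 5]
Step 2: Midrank |d_i| (ties get averaged ranks).
ranks: |3|->5, |6|->9, |6|->9, |5|->6.5, |7|->11.5, |2|->3, |6|->9, |2|->3, |1|->1, |2|->3, |7|->11.5, |5|->6.5
Step 3: Attach original signs; sum ranks with positive sign and with negative sign.
W+ = 9 + 3 + 9 + 1 + 3 + 11.5 + 6.5 = 43
W- = 5 + 9 + 6.5 + 11.5 + 3 = 35
(Check: W+ + W- = 78 should equal n(n+1)/2 = 78.)
Step 4: Test statistic W = min(W+, W-) = 35.
Step 5: Ties in |d|, so use the tie-corrected normal approximation.
        E[W] = n(n+1)/4 = 12*13/4 = 39.
        Tie groups: |d|=2 (t=3), |d|=5 (t=2), |d|=6 (t=3), |d|=7 (t=2); sum(t^3 - t) = 60.
        Var[W] = n(n+1)(2n+1)/24 - sum(t^3-t)/48 = 3900/24 - 60/48 = 161.25.
        z = (W - E[W]) / sqrt(Var[W]) = (35 - 39) / 12.6984 = -0.3150.
        Two-sided p = 2*Phi(z) = 0.752762.
Step 6: alpha = 0.05. fail to reject H0.

W+ = 43, W- = 35, W = min = 35, p = 0.752762, fail to reject H0.


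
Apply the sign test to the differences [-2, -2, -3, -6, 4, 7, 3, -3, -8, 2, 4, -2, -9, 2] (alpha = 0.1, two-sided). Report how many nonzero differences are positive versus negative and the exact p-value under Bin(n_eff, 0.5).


Step 1: Discard zero differences. Original n = 14; n_eff = number of nonzero differences = 14.
Nonzero differences (with sign): -2, -2, -3, -6, +4, +7, +3, -3, -8, +2, +4, -2, -9, +2
Step 2: Count signs: positive = 6, negative = 8.
Step 3: Under H0: P(positive) = 0.5, so the number of positives S ~ Bin(14, 0.5).
Step 4: Two-sided exact p-value = sum of Bin(14,0.5) probabilities at or below the observed probability = 0.790527.
Step 5: alpha = 0.1. fail to reject H0.

n_eff = 14, pos = 6, neg = 8, p = 0.790527, fail to reject H0.


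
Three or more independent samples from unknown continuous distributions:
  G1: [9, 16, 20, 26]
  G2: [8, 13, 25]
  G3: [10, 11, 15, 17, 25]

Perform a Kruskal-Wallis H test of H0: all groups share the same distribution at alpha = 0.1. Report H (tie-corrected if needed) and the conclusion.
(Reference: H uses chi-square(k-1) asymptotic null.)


Step 1: Combine all N = 12 observations and assign midranks.
sorted (value, group, rank): (8,G2,1), (9,G1,2), (10,G3,3), (11,G3,4), (13,G2,5), (15,G3,6), (16,G1,7), (17,G3,8), (20,G1,9), (25,G2,10.5), (25,G3,10.5), (26,G1,12)
Step 2: Sum ranks within each group.
R_1 = 30 (n_1 = 4)
R_2 = 16.5 (n_2 = 3)
R_3 = 31.5 (n_3 = 5)
Step 3: H = 12/(N(N+1)) * sum(R_i^2/n_i) - 3(N+1)
     = 12/(12*13) * (30^2/4 + 16.5^2/3 + 31.5^2/5) - 3*13
     = 0.076923 * 514.2 - 39
     = 0.553846.
Step 4: Ties present; correction factor C = 1 - 6/(12^3 - 12) = 0.996503. Corrected H = 0.553846 / 0.996503 = 0.555789.
Step 5: Under H0, H ~ chi^2(2); p-value = 0.757377.
Step 6: alpha = 0.1. fail to reject H0.

H = 0.5558, df = 2, p = 0.757377, fail to reject H0.


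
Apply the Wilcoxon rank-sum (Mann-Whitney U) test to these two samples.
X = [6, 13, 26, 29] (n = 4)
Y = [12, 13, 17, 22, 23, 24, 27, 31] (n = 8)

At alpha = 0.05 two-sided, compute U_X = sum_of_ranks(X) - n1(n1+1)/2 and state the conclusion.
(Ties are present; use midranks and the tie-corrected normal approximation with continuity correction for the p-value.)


Step 1: Combine and sort all 12 observations; assign midranks.
sorted (value, group): (6,X), (12,Y), (13,X), (13,Y), (17,Y), (22,Y), (23,Y), (24,Y), (26,X), (27,Y), (29,X), (31,Y)
ranks: 6->1, 12->2, 13->3.5, 13->3.5, 17->5, 22->6, 23->7, 24->8, 26->9, 27->10, 29->11, 31->12
Step 2: Rank sum for X: R1 = 1 + 3.5 + 9 + 11 = 24.5.
Step 3: U_X = R1 - n1(n1+1)/2 = 24.5 - 4*5/2 = 24.5 - 10 = 14.5.
       U_Y = n1*n2 - U_X = 32 - 14.5 = 17.5.
Step 4: Ties are present, so use the tie-corrected normal approximation (with continuity correction) for the p-value.
Step 5: p-value = 0.864901; compare to alpha = 0.05. fail to reject H0.

U_X = 14.5, p = 0.864901, fail to reject H0 at alpha = 0.05.
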